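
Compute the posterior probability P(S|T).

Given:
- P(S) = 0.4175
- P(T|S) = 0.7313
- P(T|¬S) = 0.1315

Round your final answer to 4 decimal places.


Bayes' theorem: P(S|T) = P(T|S) × P(S) / P(T)

Step 1: Calculate P(T) using law of total probability
P(T) = P(T|S)P(S) + P(T|¬S)P(¬S)
     = 0.7313 × 0.4175 + 0.1315 × 0.5825
     = 0.30531775 + 0.07659875
     = 0.38191650

Step 2: Apply Bayes' theorem
P(S|T) = P(T|S) × P(S) / P(T)
       = 0.30531775 / 0.38191650
       = 0.7994


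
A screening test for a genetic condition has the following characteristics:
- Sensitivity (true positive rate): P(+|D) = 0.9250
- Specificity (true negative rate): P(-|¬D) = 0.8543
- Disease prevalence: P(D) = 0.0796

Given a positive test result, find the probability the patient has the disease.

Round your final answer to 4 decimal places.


Let D = has disease, + = positive test

Given:
- P(D) = 0.0796 (prevalence)
- P(+|D) = 0.9250 (sensitivity)
- P(-|¬D) = 0.8543 (specificity)
- P(+|¬D) = 0.1457 (false positive rate = 1 - specificity)

Step 1: Find P(+)
P(+) = P(+|D)P(D) + P(+|¬D)P(¬D)
     = 0.9250 × 0.0796 + 0.1457 × 0.9204
     = 0.07363000 + 0.13410228
     = 0.20773228

Step 2: Apply Bayes' theorem for P(D|+)
P(D|+) = P(+|D)P(D) / P(+)
       = 0.07363000 / 0.20773228
       = 0.3544


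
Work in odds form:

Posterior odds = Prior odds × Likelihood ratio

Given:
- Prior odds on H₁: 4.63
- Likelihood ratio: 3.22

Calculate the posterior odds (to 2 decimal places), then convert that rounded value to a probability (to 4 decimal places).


Step 1: Calculate posterior odds
Posterior odds = Prior odds × LR
               = 4.63 × 3.22
               = 14.91

Step 2: Convert to probability
P(H₁|E) = Posterior odds / (1 + Posterior odds)
       = 14.91 / (1 + 14.91)
       = 14.91 / 15.91
       = 0.9371

The evidence increased P(H₁) from 0.8224 to 0.9371.


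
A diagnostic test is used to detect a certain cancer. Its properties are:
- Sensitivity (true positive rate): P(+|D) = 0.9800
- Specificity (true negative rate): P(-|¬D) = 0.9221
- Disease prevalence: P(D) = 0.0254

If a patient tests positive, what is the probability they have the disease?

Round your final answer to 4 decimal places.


Let D = has disease, + = positive test

Given:
- P(D) = 0.0254 (prevalence)
- P(+|D) = 0.9800 (sensitivity)
- P(-|¬D) = 0.9221 (specificity)
- P(+|¬D) = 0.0779 (false positive rate = 1 - specificity)

Step 1: Find P(+)
P(+) = P(+|D)P(D) + P(+|¬D)P(¬D)
     = 0.9800 × 0.0254 + 0.0779 × 0.9746
     = 0.02489200 + 0.07592134
     = 0.10081334

Step 2: Apply Bayes' theorem for P(D|+)
P(D|+) = P(+|D)P(D) / P(+)
       = 0.02489200 / 0.10081334
       = 0.2469


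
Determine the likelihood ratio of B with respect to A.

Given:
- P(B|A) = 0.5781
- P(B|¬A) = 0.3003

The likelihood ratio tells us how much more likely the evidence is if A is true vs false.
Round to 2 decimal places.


Likelihood Ratio (LR) = P(B|A) / P(B|¬A)

LR = 0.5781 / 0.3003
   = 1.93

The evidence is 1.93 times more likely if A is true than if A is false.
Since LR > 1, the evidence supports A over ¬A.


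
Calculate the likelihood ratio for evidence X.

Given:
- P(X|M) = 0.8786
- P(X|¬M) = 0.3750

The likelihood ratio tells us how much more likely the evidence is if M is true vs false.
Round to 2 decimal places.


Likelihood Ratio (LR) = P(X|M) / P(X|¬M)

LR = 0.8786 / 0.3750
   = 2.34

The evidence is 2.34 times more likely if M is true than if M is false.
Because LR exceeds 1, X is evidence for M.


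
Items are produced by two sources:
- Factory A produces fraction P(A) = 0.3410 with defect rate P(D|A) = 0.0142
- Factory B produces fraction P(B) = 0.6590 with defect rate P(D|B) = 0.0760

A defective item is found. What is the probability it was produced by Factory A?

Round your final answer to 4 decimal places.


Let A = from Factory A, D = defective

Given:
- P(A) = 0.3410, P(B) = 0.6590
- P(D|A) = 0.0142, P(D|B) = 0.0760

Step 1: Find P(D)
P(D) = P(D|A)P(A) + P(D|B)P(B)
     = 0.0142 × 0.3410 + 0.0760 × 0.6590
     = 0.00484220 + 0.05008400
     = 0.05492620

Step 2: Apply Bayes' theorem
P(A|D) = P(D|A)P(A) / P(D)
       = 0.00484220 / 0.05492620
       = 0.0882


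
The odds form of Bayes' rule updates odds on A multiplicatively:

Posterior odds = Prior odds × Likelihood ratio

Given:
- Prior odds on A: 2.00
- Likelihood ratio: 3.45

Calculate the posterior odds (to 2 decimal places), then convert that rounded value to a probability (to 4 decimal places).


Step 1: Calculate posterior odds
Posterior odds = Prior odds × LR
               = 2.00 × 3.45
               = 6.90

Step 2: Convert to probability
P(A|E) = Posterior odds / (1 + Posterior odds)
       = 6.90 / (1 + 6.90)
       = 6.90 / 7.90
       = 0.8734

The evidence increased P(A) from 0.6667 to 0.8734.


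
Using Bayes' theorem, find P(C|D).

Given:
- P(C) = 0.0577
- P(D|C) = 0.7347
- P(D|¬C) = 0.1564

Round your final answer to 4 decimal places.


Bayes' theorem: P(C|D) = P(D|C) × P(C) / P(D)

Step 1: Calculate P(D) using law of total probability
P(D) = P(D|C)P(C) + P(D|¬C)P(¬C)
     = 0.7347 × 0.0577 + 0.1564 × 0.9423
     = 0.04239219 + 0.14737572
     = 0.18976791

Step 2: Apply Bayes' theorem
P(C|D) = P(D|C) × P(C) / P(D)
       = 0.04239219 / 0.18976791
       = 0.2234


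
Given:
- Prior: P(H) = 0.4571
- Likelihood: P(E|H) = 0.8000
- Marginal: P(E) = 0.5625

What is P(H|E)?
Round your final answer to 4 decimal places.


Using Bayes' theorem:

P(H|E) = P(E|H) × P(H) / P(E)
       = 0.8000 × 0.4571 / 0.5625
       = 0.36568000 / 0.5625
       = 0.6501

The evidence strengthens our belief in H.
Prior: 0.4571 → Posterior: 0.6501


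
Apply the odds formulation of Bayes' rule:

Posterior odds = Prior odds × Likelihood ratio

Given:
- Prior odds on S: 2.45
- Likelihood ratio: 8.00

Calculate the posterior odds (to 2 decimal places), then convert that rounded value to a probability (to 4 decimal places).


Step 1: Calculate posterior odds
Posterior odds = Prior odds × LR
               = 2.45 × 8.00
               = 19.60

Step 2: Convert to probability
P(S|E) = Posterior odds / (1 + Posterior odds)
       = 19.60 / (1 + 19.60)
       = 19.60 / 20.60
       = 0.9515

The evidence increased P(S) from 0.7101 to 0.9515.


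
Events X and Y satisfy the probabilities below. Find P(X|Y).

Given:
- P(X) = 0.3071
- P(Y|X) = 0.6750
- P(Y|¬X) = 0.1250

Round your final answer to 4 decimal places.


Bayes' theorem: P(X|Y) = P(Y|X) × P(X) / P(Y)

Step 1: Calculate P(Y) using law of total probability
P(Y) = P(Y|X)P(X) + P(Y|¬X)P(¬X)
     = 0.6750 × 0.3071 + 0.1250 × 0.6929
     = 0.20729250 + 0.08661250
     = 0.29390500

Step 2: Apply Bayes' theorem
P(X|Y) = P(Y|X) × P(X) / P(Y)
       = 0.20729250 / 0.29390500
       = 0.7053


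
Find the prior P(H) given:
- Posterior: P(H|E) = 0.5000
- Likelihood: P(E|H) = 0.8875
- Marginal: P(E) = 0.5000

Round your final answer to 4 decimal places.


From Bayes' theorem: P(H|E) = P(E|H) × P(H) / P(E)

Rearranging for P(H):
P(H) = P(H|E) × P(E) / P(E|H)
     = 0.5000 × 0.5000 / 0.8875
     = 0.25000000 / 0.8875
     = 0.2817


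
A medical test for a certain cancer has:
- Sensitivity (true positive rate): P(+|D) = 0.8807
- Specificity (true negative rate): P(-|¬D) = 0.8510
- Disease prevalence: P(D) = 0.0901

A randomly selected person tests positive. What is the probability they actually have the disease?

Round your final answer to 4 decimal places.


Let D = has disease, + = positive test

Given:
- P(D) = 0.0901 (prevalence)
- P(+|D) = 0.8807 (sensitivity)
- P(-|¬D) = 0.8510 (specificity)
- P(+|¬D) = 0.1490 (false positive rate = 1 - specificity)

Step 1: Find P(+)
P(+) = P(+|D)P(D) + P(+|¬D)P(¬D)
     = 0.8807 × 0.0901 + 0.1490 × 0.9099
     = 0.07935107 + 0.13557510
     = 0.21492617

Step 2: Apply Bayes' theorem for P(D|+)
P(D|+) = P(+|D)P(D) / P(+)
       = 0.07935107 / 0.21492617
       = 0.3692


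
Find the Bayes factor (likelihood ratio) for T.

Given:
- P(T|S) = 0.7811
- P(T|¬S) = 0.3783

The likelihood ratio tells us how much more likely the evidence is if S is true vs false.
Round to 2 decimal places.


Likelihood Ratio (LR) = P(T|S) / P(T|¬S)

LR = 0.7811 / 0.3783
   = 2.06

The evidence is 2.06 times more likely if S is true than if S is false.
LR > 1, so observing T raises the odds in favor of S.


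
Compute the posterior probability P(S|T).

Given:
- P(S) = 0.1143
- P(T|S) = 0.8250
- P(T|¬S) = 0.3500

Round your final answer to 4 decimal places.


Bayes' theorem: P(S|T) = P(T|S) × P(S) / P(T)

Step 1: Calculate P(T) using law of total probability
P(T) = P(T|S)P(S) + P(T|¬S)P(¬S)
     = 0.8250 × 0.1143 + 0.3500 × 0.8857
     = 0.09429750 + 0.30999500
     = 0.40429250

Step 2: Apply Bayes' theorem
P(S|T) = P(T|S) × P(S) / P(T)
       = 0.09429750 / 0.40429250
       = 0.2332


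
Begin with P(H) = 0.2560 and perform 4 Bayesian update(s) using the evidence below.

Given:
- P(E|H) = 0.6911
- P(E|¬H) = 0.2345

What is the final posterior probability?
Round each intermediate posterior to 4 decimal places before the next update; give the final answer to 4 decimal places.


Sequential Bayesian updating:

Initial prior: P(H) = 0.2560

Update 1:
  P(E) = 0.6911 × 0.2560 + 0.2345 × 0.7440 = 0.17692160 + 0.17446800 = 0.35138960
  P(H|E) = 0.17692160 / 0.35138960 = 0.5035

Update 2:
  P(E) = 0.6911 × 0.5035 + 0.2345 × 0.4965 = 0.34796885 + 0.11642925 = 0.46439810
  P(H|E) = 0.34796885 / 0.46439810 = 0.7493

Update 3:
  P(E) = 0.6911 × 0.7493 + 0.2345 × 0.2507 = 0.51784123 + 0.05878915 = 0.57663038
  P(H|E) = 0.51784123 / 0.57663038 = 0.8980

Update 4:
  P(E) = 0.6911 × 0.8980 + 0.2345 × 0.1020 = 0.62060780 + 0.02391900 = 0.64452680
  P(H|E) = 0.62060780 / 0.64452680 = 0.9629

Final posterior: 0.9629


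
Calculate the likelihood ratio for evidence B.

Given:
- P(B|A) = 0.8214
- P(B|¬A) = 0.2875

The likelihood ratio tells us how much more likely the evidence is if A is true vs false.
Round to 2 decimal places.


Likelihood Ratio (LR) = P(B|A) / P(B|¬A)

LR = 0.8214 / 0.2875
   = 2.86

The evidence is 2.86 times more likely if A is true than if A is false.
Since LR > 1, the evidence supports A over ¬A.


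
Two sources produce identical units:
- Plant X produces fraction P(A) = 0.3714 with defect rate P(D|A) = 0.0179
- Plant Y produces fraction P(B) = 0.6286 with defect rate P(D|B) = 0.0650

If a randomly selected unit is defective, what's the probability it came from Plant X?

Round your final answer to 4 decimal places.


Let A = from Plant X, D = defective

Given:
- P(A) = 0.3714, P(B) = 0.6286
- P(D|A) = 0.0179, P(D|B) = 0.0650

Step 1: Find P(D)
P(D) = P(D|A)P(A) + P(D|B)P(B)
     = 0.0179 × 0.3714 + 0.0650 × 0.6286
     = 0.00664806 + 0.04085900
     = 0.04750706

Step 2: Apply Bayes' theorem
P(A|D) = P(D|A)P(A) / P(D)
       = 0.00664806 / 0.04750706
       = 0.1399


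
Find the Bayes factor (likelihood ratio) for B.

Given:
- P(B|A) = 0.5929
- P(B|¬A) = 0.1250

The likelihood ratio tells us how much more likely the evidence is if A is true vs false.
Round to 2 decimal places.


Likelihood Ratio (LR) = P(B|A) / P(B|¬A)

LR = 0.5929 / 0.1250
   = 4.74

The evidence is 4.74 times more likely if A is true than if A is false.
Because LR exceeds 1, B is evidence for A.


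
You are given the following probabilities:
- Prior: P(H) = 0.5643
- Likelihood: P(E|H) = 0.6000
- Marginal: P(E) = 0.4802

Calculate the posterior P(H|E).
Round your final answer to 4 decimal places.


Using Bayes' theorem:

P(H|E) = P(E|H) × P(H) / P(E)
       = 0.6000 × 0.5643 / 0.4802
       = 0.33858000 / 0.4802
       = 0.7051

The evidence strengthens our belief in H.
Prior: 0.5643 → Posterior: 0.7051


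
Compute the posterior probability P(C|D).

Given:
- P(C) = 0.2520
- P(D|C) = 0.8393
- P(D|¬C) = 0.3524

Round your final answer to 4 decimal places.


Bayes' theorem: P(C|D) = P(D|C) × P(C) / P(D)

Step 1: Calculate P(D) using law of total probability
P(D) = P(D|C)P(C) + P(D|¬C)P(¬C)
     = 0.8393 × 0.2520 + 0.3524 × 0.7480
     = 0.21150360 + 0.26359520
     = 0.47509880

Step 2: Apply Bayes' theorem
P(C|D) = P(D|C) × P(C) / P(D)
       = 0.21150360 / 0.47509880
       = 0.4452


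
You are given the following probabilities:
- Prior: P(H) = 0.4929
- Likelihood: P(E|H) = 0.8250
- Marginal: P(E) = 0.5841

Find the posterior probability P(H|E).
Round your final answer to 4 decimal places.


Using Bayes' theorem:

P(H|E) = P(E|H) × P(H) / P(E)
       = 0.8250 × 0.4929 / 0.5841
       = 0.40664250 / 0.5841
       = 0.6962

The evidence strengthens our belief in H.
Prior: 0.4929 → Posterior: 0.6962


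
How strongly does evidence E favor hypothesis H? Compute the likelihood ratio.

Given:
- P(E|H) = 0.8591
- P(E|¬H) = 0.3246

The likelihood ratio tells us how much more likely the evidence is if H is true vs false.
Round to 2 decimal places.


Likelihood Ratio (LR) = P(E|H) / P(E|¬H)

LR = 0.8591 / 0.3246
   = 2.65

The evidence is 2.65 times more likely if H is true than if H is false.
LR > 1, so observing E raises the odds in favor of H.


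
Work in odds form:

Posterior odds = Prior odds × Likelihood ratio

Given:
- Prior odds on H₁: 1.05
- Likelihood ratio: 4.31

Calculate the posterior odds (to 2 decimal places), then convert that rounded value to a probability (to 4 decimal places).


Step 1: Calculate posterior odds
Posterior odds = Prior odds × LR
               = 1.05 × 4.31
               = 4.53

Step 2: Convert to probability
P(H₁|E) = Posterior odds / (1 + Posterior odds)
       = 4.53 / (1 + 4.53)
       = 4.53 / 5.53
       = 0.8192

The evidence increased P(H₁) from 0.5122 to 0.8192.


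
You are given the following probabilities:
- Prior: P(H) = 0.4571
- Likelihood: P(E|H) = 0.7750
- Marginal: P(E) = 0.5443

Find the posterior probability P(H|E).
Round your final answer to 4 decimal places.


Using Bayes' theorem:

P(H|E) = P(E|H) × P(H) / P(E)
       = 0.7750 × 0.4571 / 0.5443
       = 0.35425250 / 0.5443
       = 0.6508

The evidence strengthens our belief in H.
Prior: 0.4571 → Posterior: 0.6508


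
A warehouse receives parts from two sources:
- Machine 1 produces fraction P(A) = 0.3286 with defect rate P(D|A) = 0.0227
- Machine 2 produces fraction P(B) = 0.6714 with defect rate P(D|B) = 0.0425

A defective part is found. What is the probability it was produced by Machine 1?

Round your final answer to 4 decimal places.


Let A = from Machine 1, D = defective

Given:
- P(A) = 0.3286, P(B) = 0.6714
- P(D|A) = 0.0227, P(D|B) = 0.0425

Step 1: Find P(D)
P(D) = P(D|A)P(A) + P(D|B)P(B)
     = 0.0227 × 0.3286 + 0.0425 × 0.6714
     = 0.00745922 + 0.02853450
     = 0.03599372

Step 2: Apply Bayes' theorem
P(A|D) = P(D|A)P(A) / P(D)
       = 0.00745922 / 0.03599372
       = 0.2072


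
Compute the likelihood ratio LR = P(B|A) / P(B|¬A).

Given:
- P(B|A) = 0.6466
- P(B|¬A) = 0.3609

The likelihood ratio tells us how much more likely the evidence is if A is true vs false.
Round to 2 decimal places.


Likelihood Ratio (LR) = P(B|A) / P(B|¬A)

LR = 0.6466 / 0.3609
   = 1.79

The evidence is 1.79 times more likely if A is true than if A is false.
Because LR exceeds 1, B is evidence for A.


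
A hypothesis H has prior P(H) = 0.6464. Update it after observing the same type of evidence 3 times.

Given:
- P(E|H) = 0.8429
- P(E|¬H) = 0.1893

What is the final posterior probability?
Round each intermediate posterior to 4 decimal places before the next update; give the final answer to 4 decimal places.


Sequential Bayesian updating:

Initial prior: P(H) = 0.6464

Update 1:
  P(E) = 0.8429 × 0.6464 + 0.1893 × 0.3536 = 0.54485056 + 0.06693648 = 0.61178704
  P(H|E) = 0.54485056 / 0.61178704 = 0.8906

Update 2:
  P(E) = 0.8429 × 0.8906 + 0.1893 × 0.1094 = 0.75068674 + 0.02070942 = 0.77139616
  P(H|E) = 0.75068674 / 0.77139616 = 0.9732

Update 3:
  P(E) = 0.8429 × 0.9732 + 0.1893 × 0.0268 = 0.82031028 + 0.00507324 = 0.82538352
  P(H|E) = 0.82031028 / 0.82538352 = 0.9939

Final posterior: 0.9939


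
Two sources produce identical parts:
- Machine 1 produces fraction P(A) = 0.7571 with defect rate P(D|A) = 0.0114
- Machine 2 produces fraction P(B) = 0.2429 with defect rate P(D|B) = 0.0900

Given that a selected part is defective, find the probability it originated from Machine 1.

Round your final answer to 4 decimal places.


Let A = from Machine 1, D = defective

Given:
- P(A) = 0.7571, P(B) = 0.2429
- P(D|A) = 0.0114, P(D|B) = 0.0900

Step 1: Find P(D)
P(D) = P(D|A)P(A) + P(D|B)P(B)
     = 0.0114 × 0.7571 + 0.0900 × 0.2429
     = 0.00863094 + 0.02186100
     = 0.03049194

Step 2: Apply Bayes' theorem
P(A|D) = P(D|A)P(A) / P(D)
       = 0.00863094 / 0.03049194
       = 0.2831


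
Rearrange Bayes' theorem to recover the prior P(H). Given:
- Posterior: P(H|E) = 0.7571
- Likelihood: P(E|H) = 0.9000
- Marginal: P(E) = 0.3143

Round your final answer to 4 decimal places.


From Bayes' theorem: P(H|E) = P(E|H) × P(H) / P(E)

Rearranging for P(H):
P(H) = P(H|E) × P(E) / P(E|H)
     = 0.7571 × 0.3143 / 0.9000
     = 0.23795653 / 0.9000
     = 0.2644


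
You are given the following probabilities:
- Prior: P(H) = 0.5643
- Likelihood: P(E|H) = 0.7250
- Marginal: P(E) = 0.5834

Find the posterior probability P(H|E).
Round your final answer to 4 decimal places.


Using Bayes' theorem:

P(H|E) = P(E|H) × P(H) / P(E)
       = 0.7250 × 0.5643 / 0.5834
       = 0.40911750 / 0.5834
       = 0.7013

The evidence strengthens our belief in H.
Prior: 0.5643 → Posterior: 0.7013


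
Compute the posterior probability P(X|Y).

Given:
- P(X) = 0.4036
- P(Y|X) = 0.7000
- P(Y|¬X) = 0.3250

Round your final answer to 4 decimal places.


Bayes' theorem: P(X|Y) = P(Y|X) × P(X) / P(Y)

Step 1: Calculate P(Y) using law of total probability
P(Y) = P(Y|X)P(X) + P(Y|¬X)P(¬X)
     = 0.7000 × 0.4036 + 0.3250 × 0.5964
     = 0.28252000 + 0.19383000
     = 0.47635000

Step 2: Apply Bayes' theorem
P(X|Y) = P(Y|X) × P(X) / P(Y)
       = 0.28252000 / 0.47635000
       = 0.5931


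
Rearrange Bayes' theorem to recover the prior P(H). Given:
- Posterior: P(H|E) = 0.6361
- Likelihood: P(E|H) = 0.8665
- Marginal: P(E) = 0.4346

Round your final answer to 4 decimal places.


From Bayes' theorem: P(H|E) = P(E|H) × P(H) / P(E)

Rearranging for P(H):
P(H) = P(H|E) × P(E) / P(E|H)
     = 0.6361 × 0.4346 / 0.8665
     = 0.27644906 / 0.8665
     = 0.3190


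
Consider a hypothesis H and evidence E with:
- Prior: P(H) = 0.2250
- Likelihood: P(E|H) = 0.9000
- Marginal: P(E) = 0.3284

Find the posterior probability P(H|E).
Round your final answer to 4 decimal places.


Using Bayes' theorem:

P(H|E) = P(E|H) × P(H) / P(E)
       = 0.9000 × 0.2250 / 0.3284
       = 0.20250000 / 0.3284
       = 0.6166

The evidence strengthens our belief in H.
Prior: 0.2250 → Posterior: 0.6166


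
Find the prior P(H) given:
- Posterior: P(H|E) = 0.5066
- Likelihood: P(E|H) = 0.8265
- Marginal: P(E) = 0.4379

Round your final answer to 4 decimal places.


From Bayes' theorem: P(H|E) = P(E|H) × P(H) / P(E)

Rearranging for P(H):
P(H) = P(H|E) × P(E) / P(E|H)
     = 0.5066 × 0.4379 / 0.8265
     = 0.22184014 / 0.8265
     = 0.2684


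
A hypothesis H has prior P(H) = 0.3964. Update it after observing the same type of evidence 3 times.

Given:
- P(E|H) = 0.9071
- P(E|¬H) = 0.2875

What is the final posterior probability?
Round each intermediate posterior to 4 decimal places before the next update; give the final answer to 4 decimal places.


Sequential Bayesian updating:

Initial prior: P(H) = 0.3964

Update 1:
  P(E) = 0.9071 × 0.3964 + 0.2875 × 0.6036 = 0.35957444 + 0.17353500 = 0.53310944
  P(H|E) = 0.35957444 / 0.53310944 = 0.6745

Update 2:
  P(E) = 0.9071 × 0.6745 + 0.2875 × 0.3255 = 0.61183895 + 0.09358125 = 0.70542020
  P(H|E) = 0.61183895 / 0.70542020 = 0.8673

Update 3:
  P(E) = 0.9071 × 0.8673 + 0.2875 × 0.1327 = 0.78672783 + 0.03815125 = 0.82487908
  P(H|E) = 0.78672783 / 0.82487908 = 0.9537

Final posterior: 0.9537


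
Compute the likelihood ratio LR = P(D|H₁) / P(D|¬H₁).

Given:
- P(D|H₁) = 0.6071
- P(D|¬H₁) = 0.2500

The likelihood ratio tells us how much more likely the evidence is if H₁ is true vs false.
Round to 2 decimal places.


Likelihood Ratio (LR) = P(D|H₁) / P(D|¬H₁)

LR = 0.6071 / 0.2500
   = 2.43

The evidence is 2.43 times more likely if H₁ is true than if H₁ is false.
LR > 1, so observing D raises the odds in favor of H₁.


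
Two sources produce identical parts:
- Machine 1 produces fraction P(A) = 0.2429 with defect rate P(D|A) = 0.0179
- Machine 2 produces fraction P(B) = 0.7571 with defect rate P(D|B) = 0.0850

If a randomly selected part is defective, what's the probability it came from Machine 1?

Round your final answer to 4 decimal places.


Let A = from Machine 1, D = defective

Given:
- P(A) = 0.2429, P(B) = 0.7571
- P(D|A) = 0.0179, P(D|B) = 0.0850

Step 1: Find P(D)
P(D) = P(D|A)P(A) + P(D|B)P(B)
     = 0.0179 × 0.2429 + 0.0850 × 0.7571
     = 0.00434791 + 0.06435350
     = 0.06870141

Step 2: Apply Bayes' theorem
P(A|D) = P(D|A)P(A) / P(D)
       = 0.00434791 / 0.06870141
       = 0.0633


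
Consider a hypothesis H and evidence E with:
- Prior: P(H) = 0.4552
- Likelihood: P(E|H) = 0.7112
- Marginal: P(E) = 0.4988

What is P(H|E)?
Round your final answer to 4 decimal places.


Using Bayes' theorem:

P(H|E) = P(E|H) × P(H) / P(E)
       = 0.7112 × 0.4552 / 0.4988
       = 0.32373824 / 0.4988
       = 0.6490

The evidence strengthens our belief in H.
Prior: 0.4552 → Posterior: 0.6490


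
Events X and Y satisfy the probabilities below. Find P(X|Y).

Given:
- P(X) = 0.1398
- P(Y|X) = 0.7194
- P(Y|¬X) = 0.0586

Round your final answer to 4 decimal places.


Bayes' theorem: P(X|Y) = P(Y|X) × P(X) / P(Y)

Step 1: Calculate P(Y) using law of total probability
P(Y) = P(Y|X)P(X) + P(Y|¬X)P(¬X)
     = 0.7194 × 0.1398 + 0.0586 × 0.8602
     = 0.10057212 + 0.05040772
     = 0.15097984

Step 2: Apply Bayes' theorem
P(X|Y) = P(Y|X) × P(X) / P(Y)
       = 0.10057212 / 0.15097984
       = 0.6661


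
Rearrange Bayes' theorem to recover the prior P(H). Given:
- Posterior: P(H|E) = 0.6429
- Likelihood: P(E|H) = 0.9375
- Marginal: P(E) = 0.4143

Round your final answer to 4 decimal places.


From Bayes' theorem: P(H|E) = P(E|H) × P(H) / P(E)

Rearranging for P(H):
P(H) = P(H|E) × P(E) / P(E|H)
     = 0.6429 × 0.4143 / 0.9375
     = 0.26635347 / 0.9375
     = 0.2841


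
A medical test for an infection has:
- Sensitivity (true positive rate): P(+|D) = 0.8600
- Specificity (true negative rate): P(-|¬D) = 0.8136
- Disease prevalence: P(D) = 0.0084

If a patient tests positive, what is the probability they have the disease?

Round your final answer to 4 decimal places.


Let D = has disease, + = positive test

Given:
- P(D) = 0.0084 (prevalence)
- P(+|D) = 0.8600 (sensitivity)
- P(-|¬D) = 0.8136 (specificity)
- P(+|¬D) = 0.1864 (false positive rate = 1 - specificity)

Step 1: Find P(+)
P(+) = P(+|D)P(D) + P(+|¬D)P(¬D)
     = 0.8600 × 0.0084 + 0.1864 × 0.9916
     = 0.00722400 + 0.18483424
     = 0.19205824

Step 2: Apply Bayes' theorem for P(D|+)
P(D|+) = P(+|D)P(D) / P(+)
       = 0.00722400 / 0.19205824
       = 0.0376


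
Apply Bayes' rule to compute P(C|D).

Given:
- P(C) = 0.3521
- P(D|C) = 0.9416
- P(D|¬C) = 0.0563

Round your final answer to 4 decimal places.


Bayes' theorem: P(C|D) = P(D|C) × P(C) / P(D)

Step 1: Calculate P(D) using law of total probability
P(D) = P(D|C)P(C) + P(D|¬C)P(¬C)
     = 0.9416 × 0.3521 + 0.0563 × 0.6479
     = 0.33153736 + 0.03647677
     = 0.36801413

Step 2: Apply Bayes' theorem
P(C|D) = P(D|C) × P(C) / P(D)
       = 0.33153736 / 0.36801413
       = 0.9009


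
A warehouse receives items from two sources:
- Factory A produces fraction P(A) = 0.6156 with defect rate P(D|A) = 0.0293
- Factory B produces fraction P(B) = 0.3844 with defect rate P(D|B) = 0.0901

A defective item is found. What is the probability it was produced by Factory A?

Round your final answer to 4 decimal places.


Let A = from Factory A, D = defective

Given:
- P(A) = 0.6156, P(B) = 0.3844
- P(D|A) = 0.0293, P(D|B) = 0.0901

Step 1: Find P(D)
P(D) = P(D|A)P(A) + P(D|B)P(B)
     = 0.0293 × 0.6156 + 0.0901 × 0.3844
     = 0.01803708 + 0.03463444
     = 0.05267152

Step 2: Apply Bayes' theorem
P(A|D) = P(D|A)P(A) / P(D)
       = 0.01803708 / 0.05267152
       = 0.3424


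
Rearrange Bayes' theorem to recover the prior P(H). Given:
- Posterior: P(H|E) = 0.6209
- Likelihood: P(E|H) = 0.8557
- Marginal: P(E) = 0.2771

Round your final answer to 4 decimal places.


From Bayes' theorem: P(H|E) = P(E|H) × P(H) / P(E)

Rearranging for P(H):
P(H) = P(H|E) × P(E) / P(E|H)
     = 0.6209 × 0.2771 / 0.8557
     = 0.17205139 / 0.8557
     = 0.2011


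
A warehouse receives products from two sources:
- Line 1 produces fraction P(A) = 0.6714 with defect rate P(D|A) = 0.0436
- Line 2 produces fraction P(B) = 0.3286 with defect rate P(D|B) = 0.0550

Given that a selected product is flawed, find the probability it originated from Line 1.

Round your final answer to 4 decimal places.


Let A = from Line 1, D = flawed

Given:
- P(A) = 0.6714, P(B) = 0.3286
- P(D|A) = 0.0436, P(D|B) = 0.0550

Step 1: Find P(D)
P(D) = P(D|A)P(A) + P(D|B)P(B)
     = 0.0436 × 0.6714 + 0.0550 × 0.3286
     = 0.02927304 + 0.01807300
     = 0.04734604

Step 2: Apply Bayes' theorem
P(A|D) = P(D|A)P(A) / P(D)
       = 0.02927304 / 0.04734604
       = 0.6183


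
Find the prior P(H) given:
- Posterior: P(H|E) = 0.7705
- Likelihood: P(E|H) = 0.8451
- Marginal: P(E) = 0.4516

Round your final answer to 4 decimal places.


From Bayes' theorem: P(H|E) = P(E|H) × P(H) / P(E)

Rearranging for P(H):
P(H) = P(H|E) × P(E) / P(E|H)
     = 0.7705 × 0.4516 / 0.8451
     = 0.34795780 / 0.8451
     = 0.4117


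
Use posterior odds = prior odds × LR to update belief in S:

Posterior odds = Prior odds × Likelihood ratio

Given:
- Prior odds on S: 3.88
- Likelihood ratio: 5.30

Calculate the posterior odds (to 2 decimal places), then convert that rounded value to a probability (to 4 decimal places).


Step 1: Calculate posterior odds
Posterior odds = Prior odds × LR
               = 3.88 × 5.30
               = 20.56

Step 2: Convert to probability
P(S|E) = Posterior odds / (1 + Posterior odds)
       = 20.56 / (1 + 20.56)
       = 20.56 / 21.56
       = 0.9536

The evidence increased P(S) from 0.7951 to 0.9536.


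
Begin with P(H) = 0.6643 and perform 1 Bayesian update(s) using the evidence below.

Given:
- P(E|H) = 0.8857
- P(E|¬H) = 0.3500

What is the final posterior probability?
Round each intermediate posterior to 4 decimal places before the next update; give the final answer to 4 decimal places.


Sequential Bayesian updating:

Initial prior: P(H) = 0.6643

Update 1:
  P(E) = 0.8857 × 0.6643 + 0.3500 × 0.3357 = 0.58837051 + 0.11749500 = 0.70586551
  P(H|E) = 0.58837051 / 0.70586551 = 0.8335

Final posterior: 0.8335


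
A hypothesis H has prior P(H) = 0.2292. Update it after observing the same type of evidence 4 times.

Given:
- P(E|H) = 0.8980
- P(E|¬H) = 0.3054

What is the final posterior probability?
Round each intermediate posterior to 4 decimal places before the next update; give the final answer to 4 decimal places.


Sequential Bayesian updating:

Initial prior: P(H) = 0.2292

Update 1:
  P(E) = 0.8980 × 0.2292 + 0.3054 × 0.7708 = 0.20582160 + 0.23540232 = 0.44122392
  P(H|E) = 0.20582160 / 0.44122392 = 0.4665

Update 2:
  P(E) = 0.8980 × 0.4665 + 0.3054 × 0.5335 = 0.41891700 + 0.16293090 = 0.58184790
  P(H|E) = 0.41891700 / 0.58184790 = 0.7200

Update 3:
  P(E) = 0.8980 × 0.7200 + 0.3054 × 0.2800 = 0.64656000 + 0.08551200 = 0.73207200
  P(H|E) = 0.64656000 / 0.73207200 = 0.8832

Update 4:
  P(E) = 0.8980 × 0.8832 + 0.3054 × 0.1168 = 0.79311360 + 0.03567072 = 0.82878432
  P(H|E) = 0.79311360 / 0.82878432 = 0.9570

Final posterior: 0.9570


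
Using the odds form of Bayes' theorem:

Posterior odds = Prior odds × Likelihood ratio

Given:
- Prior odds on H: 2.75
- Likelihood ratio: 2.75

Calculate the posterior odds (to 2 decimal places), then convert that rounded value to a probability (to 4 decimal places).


Step 1: Calculate posterior odds
Posterior odds = Prior odds × LR
               = 2.75 × 2.75
               = 7.56

Step 2: Convert to probability
P(H|E) = Posterior odds / (1 + Posterior odds)
       = 7.56 / (1 + 7.56)
       = 7.56 / 8.56
       = 0.8832

The evidence increased P(H) from 0.7333 to 0.8832.


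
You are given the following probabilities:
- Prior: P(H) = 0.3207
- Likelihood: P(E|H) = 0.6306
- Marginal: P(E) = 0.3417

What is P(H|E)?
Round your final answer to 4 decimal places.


Using Bayes' theorem:

P(H|E) = P(E|H) × P(H) / P(E)
       = 0.6306 × 0.3207 / 0.3417
       = 0.20223342 / 0.3417
       = 0.5918

The evidence strengthens our belief in H.
Prior: 0.3207 → Posterior: 0.5918


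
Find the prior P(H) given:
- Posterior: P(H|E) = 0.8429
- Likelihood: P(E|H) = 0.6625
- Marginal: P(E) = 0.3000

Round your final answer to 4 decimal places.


From Bayes' theorem: P(H|E) = P(E|H) × P(H) / P(E)

Rearranging for P(H):
P(H) = P(H|E) × P(E) / P(E|H)
     = 0.8429 × 0.3000 / 0.6625
     = 0.25287000 / 0.6625
     = 0.3817


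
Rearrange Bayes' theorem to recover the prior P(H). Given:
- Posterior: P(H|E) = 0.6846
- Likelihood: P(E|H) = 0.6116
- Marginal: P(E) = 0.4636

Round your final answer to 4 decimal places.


From Bayes' theorem: P(H|E) = P(E|H) × P(H) / P(E)

Rearranging for P(H):
P(H) = P(H|E) × P(E) / P(E|H)
     = 0.6846 × 0.4636 / 0.6116
     = 0.31738056 / 0.6116
     = 0.5189


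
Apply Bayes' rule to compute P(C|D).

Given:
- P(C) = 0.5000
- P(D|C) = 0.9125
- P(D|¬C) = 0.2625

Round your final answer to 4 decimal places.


Bayes' theorem: P(C|D) = P(D|C) × P(C) / P(D)

Step 1: Calculate P(D) using law of total probability
P(D) = P(D|C)P(C) + P(D|¬C)P(¬C)
     = 0.9125 × 0.5000 + 0.2625 × 0.5000
     = 0.45625000 + 0.13125000
     = 0.58750000

Step 2: Apply Bayes' theorem
P(C|D) = P(D|C) × P(C) / P(D)
       = 0.45625000 / 0.58750000
       = 0.7766


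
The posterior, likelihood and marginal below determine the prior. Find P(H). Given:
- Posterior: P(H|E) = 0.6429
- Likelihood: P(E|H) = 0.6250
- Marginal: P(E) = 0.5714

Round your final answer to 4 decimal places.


From Bayes' theorem: P(H|E) = P(E|H) × P(H) / P(E)

Rearranging for P(H):
P(H) = P(H|E) × P(E) / P(E|H)
     = 0.6429 × 0.5714 / 0.6250
     = 0.36735306 / 0.6250
     = 0.5878


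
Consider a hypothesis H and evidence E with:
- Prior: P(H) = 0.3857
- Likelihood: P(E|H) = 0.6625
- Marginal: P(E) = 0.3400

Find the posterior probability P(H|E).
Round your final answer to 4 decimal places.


Using Bayes' theorem:

P(H|E) = P(E|H) × P(H) / P(E)
       = 0.6625 × 0.3857 / 0.3400
       = 0.25552625 / 0.3400
       = 0.7515

The evidence strengthens our belief in H.
Prior: 0.3857 → Posterior: 0.7515


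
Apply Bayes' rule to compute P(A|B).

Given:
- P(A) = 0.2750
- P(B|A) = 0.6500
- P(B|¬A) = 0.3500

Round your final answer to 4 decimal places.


Bayes' theorem: P(A|B) = P(B|A) × P(A) / P(B)

Step 1: Calculate P(B) using law of total probability
P(B) = P(B|A)P(A) + P(B|¬A)P(¬A)
     = 0.6500 × 0.2750 + 0.3500 × 0.7250
     = 0.17875000 + 0.25375000
     = 0.43250000

Step 2: Apply Bayes' theorem
P(A|B) = P(B|A) × P(A) / P(B)
       = 0.17875000 / 0.43250000
       = 0.4133


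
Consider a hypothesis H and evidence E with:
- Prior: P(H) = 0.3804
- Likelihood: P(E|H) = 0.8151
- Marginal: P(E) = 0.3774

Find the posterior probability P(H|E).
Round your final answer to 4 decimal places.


Using Bayes' theorem:

P(H|E) = P(E|H) × P(H) / P(E)
       = 0.8151 × 0.3804 / 0.3774
       = 0.31006404 / 0.3774
       = 0.8216

The evidence strengthens our belief in H.
Prior: 0.3804 → Posterior: 0.8216


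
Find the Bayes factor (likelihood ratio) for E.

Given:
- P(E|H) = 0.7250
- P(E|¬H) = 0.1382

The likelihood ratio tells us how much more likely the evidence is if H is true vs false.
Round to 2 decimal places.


Likelihood Ratio (LR) = P(E|H) / P(E|¬H)

LR = 0.7250 / 0.1382
   = 5.25

The evidence is 5.25 times more likely if H is true than if H is false.
Because LR exceeds 1, E is evidence for H.


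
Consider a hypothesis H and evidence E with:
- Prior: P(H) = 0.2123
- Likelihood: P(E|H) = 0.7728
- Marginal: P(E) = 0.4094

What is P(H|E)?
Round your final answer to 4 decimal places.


Using Bayes' theorem:

P(H|E) = P(E|H) × P(H) / P(E)
       = 0.7728 × 0.2123 / 0.4094
       = 0.16406544 / 0.4094
       = 0.4007

The evidence strengthens our belief in H.
Prior: 0.2123 → Posterior: 0.4007


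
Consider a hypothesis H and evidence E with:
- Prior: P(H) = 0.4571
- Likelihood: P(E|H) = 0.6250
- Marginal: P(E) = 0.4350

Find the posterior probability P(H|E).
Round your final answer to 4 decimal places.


Using Bayes' theorem:

P(H|E) = P(E|H) × P(H) / P(E)
       = 0.6250 × 0.4571 / 0.4350
       = 0.28568750 / 0.4350
       = 0.6568

The evidence strengthens our belief in H.
Prior: 0.4571 → Posterior: 0.6568


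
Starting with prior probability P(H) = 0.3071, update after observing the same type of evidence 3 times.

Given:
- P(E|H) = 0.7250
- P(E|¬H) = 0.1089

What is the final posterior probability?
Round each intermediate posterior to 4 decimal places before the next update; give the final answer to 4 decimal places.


Sequential Bayesian updating:

Initial prior: P(H) = 0.3071

Update 1:
  P(E) = 0.7250 × 0.3071 + 0.1089 × 0.6929 = 0.22264750 + 0.07545681 = 0.29810431
  P(H|E) = 0.22264750 / 0.29810431 = 0.7469

Update 2:
  P(E) = 0.7250 × 0.7469 + 0.1089 × 0.2531 = 0.54150250 + 0.02756259 = 0.56906509
  P(H|E) = 0.54150250 / 0.56906509 = 0.9516

Update 3:
  P(E) = 0.7250 × 0.9516 + 0.1089 × 0.0484 = 0.68991000 + 0.00527076 = 0.69518076
  P(H|E) = 0.68991000 / 0.69518076 = 0.9924

Final posterior: 0.9924


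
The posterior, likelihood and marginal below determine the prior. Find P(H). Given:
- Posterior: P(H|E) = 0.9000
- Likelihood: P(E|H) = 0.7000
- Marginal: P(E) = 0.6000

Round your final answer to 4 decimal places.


From Bayes' theorem: P(H|E) = P(E|H) × P(H) / P(E)

Rearranging for P(H):
P(H) = P(H|E) × P(E) / P(E|H)
     = 0.9000 × 0.6000 / 0.7000
     = 0.54000000 / 0.7000
     = 0.7714


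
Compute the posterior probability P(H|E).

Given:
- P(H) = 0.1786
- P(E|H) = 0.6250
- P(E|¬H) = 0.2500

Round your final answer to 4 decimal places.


Bayes' theorem: P(H|E) = P(E|H) × P(H) / P(E)

Step 1: Calculate P(E) using law of total probability
P(E) = P(E|H)P(H) + P(E|¬H)P(¬H)
     = 0.6250 × 0.1786 + 0.2500 × 0.8214
     = 0.11162500 + 0.20535000
     = 0.31697500

Step 2: Apply Bayes' theorem
P(H|E) = P(E|H) × P(H) / P(E)
       = 0.11162500 / 0.31697500
       = 0.3522


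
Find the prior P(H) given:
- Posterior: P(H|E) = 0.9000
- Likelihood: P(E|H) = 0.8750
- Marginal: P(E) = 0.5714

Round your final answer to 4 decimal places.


From Bayes' theorem: P(H|E) = P(E|H) × P(H) / P(E)

Rearranging for P(H):
P(H) = P(H|E) × P(E) / P(E|H)
     = 0.9000 × 0.5714 / 0.8750
     = 0.51426000 / 0.8750
     = 0.5877


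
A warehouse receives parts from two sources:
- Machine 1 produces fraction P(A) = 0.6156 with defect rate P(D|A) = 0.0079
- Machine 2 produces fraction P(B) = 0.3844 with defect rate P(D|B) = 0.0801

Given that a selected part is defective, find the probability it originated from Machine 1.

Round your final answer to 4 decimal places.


Let A = from Machine 1, D = defective

Given:
- P(A) = 0.6156, P(B) = 0.3844
- P(D|A) = 0.0079, P(D|B) = 0.0801

Step 1: Find P(D)
P(D) = P(D|A)P(A) + P(D|B)P(B)
     = 0.0079 × 0.6156 + 0.0801 × 0.3844
     = 0.00486324 + 0.03079044
     = 0.03565368

Step 2: Apply Bayes' theorem
P(A|D) = P(D|A)P(A) / P(D)
       = 0.00486324 / 0.03565368
       = 0.1364


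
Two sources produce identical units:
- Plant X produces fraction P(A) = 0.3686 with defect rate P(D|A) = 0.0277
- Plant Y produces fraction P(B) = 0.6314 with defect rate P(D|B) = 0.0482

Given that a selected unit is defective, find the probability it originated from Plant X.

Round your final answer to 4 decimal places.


Let A = from Plant X, D = defective

Given:
- P(A) = 0.3686, P(B) = 0.6314
- P(D|A) = 0.0277, P(D|B) = 0.0482

Step 1: Find P(D)
P(D) = P(D|A)P(A) + P(D|B)P(B)
     = 0.0277 × 0.3686 + 0.0482 × 0.6314
     = 0.01021022 + 0.03043348
     = 0.04064370

Step 2: Apply Bayes' theorem
P(A|D) = P(D|A)P(A) / P(D)
       = 0.01021022 / 0.04064370
       = 0.2512


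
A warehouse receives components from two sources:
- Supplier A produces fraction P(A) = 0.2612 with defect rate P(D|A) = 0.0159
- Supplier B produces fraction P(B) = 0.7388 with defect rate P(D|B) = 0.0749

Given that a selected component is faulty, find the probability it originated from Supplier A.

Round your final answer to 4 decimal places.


Let A = from Supplier A, D = faulty

Given:
- P(A) = 0.2612, P(B) = 0.7388
- P(D|A) = 0.0159, P(D|B) = 0.0749

Step 1: Find P(D)
P(D) = P(D|A)P(A) + P(D|B)P(B)
     = 0.0159 × 0.2612 + 0.0749 × 0.7388
     = 0.00415308 + 0.05533612
     = 0.05948920

Step 2: Apply Bayes' theorem
P(A|D) = P(D|A)P(A) / P(D)
       = 0.00415308 / 0.05948920
       = 0.0698


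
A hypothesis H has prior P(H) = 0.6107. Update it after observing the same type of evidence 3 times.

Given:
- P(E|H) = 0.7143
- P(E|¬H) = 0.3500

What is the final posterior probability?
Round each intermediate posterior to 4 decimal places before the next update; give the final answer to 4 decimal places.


Sequential Bayesian updating:

Initial prior: P(H) = 0.6107

Update 1:
  P(E) = 0.7143 × 0.6107 + 0.3500 × 0.3893 = 0.43622301 + 0.13625500 = 0.57247801
  P(H|E) = 0.43622301 / 0.57247801 = 0.7620

Update 2:
  P(E) = 0.7143 × 0.7620 + 0.3500 × 0.2380 = 0.54429660 + 0.08330000 = 0.62759660
  P(H|E) = 0.54429660 / 0.62759660 = 0.8673

Update 3:
  P(E) = 0.7143 × 0.8673 + 0.3500 × 0.1327 = 0.61951239 + 0.04644500 = 0.66595739
  P(H|E) = 0.61951239 / 0.66595739 = 0.9303

Final posterior: 0.9303


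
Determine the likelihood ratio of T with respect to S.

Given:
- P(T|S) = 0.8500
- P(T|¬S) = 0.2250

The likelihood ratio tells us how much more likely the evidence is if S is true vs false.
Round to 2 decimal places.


Likelihood Ratio (LR) = P(T|S) / P(T|¬S)

LR = 0.8500 / 0.2250
   = 3.78

The evidence is 3.78 times more likely if S is true than if S is false.
LR > 1, so observing T raises the odds in favor of S.


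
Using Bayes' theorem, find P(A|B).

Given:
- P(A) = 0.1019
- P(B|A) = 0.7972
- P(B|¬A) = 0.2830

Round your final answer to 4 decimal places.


Bayes' theorem: P(A|B) = P(B|A) × P(A) / P(B)

Step 1: Calculate P(B) using law of total probability
P(B) = P(B|A)P(A) + P(B|¬A)P(¬A)
     = 0.7972 × 0.1019 + 0.2830 × 0.8981
     = 0.08123468 + 0.25416230
     = 0.33539698

Step 2: Apply Bayes' theorem
P(A|B) = P(B|A) × P(A) / P(B)
       = 0.08123468 / 0.33539698
       = 0.2422


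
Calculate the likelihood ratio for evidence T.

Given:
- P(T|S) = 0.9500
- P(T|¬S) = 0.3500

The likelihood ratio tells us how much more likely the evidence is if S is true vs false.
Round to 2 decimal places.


Likelihood Ratio (LR) = P(T|S) / P(T|¬S)

LR = 0.9500 / 0.3500
   = 2.71

The evidence is 2.71 times more likely if S is true than if S is false.
LR > 1, so observing T raises the odds in favor of S.


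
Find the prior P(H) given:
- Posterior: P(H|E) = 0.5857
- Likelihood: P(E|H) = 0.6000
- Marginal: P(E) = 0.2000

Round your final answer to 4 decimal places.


From Bayes' theorem: P(H|E) = P(E|H) × P(H) / P(E)

Rearranging for P(H):
P(H) = P(H|E) × P(E) / P(E|H)
     = 0.5857 × 0.2000 / 0.6000
     = 0.11714000 / 0.6000
     = 0.1952


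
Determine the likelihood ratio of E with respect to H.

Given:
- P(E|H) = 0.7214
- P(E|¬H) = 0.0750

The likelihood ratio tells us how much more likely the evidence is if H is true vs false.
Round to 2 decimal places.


Likelihood Ratio (LR) = P(E|H) / P(E|¬H)

LR = 0.7214 / 0.0750
   = 9.62

The evidence is 9.62 times more likely if H is true than if H is false.
Since LR > 1, the evidence supports H over ¬H.
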